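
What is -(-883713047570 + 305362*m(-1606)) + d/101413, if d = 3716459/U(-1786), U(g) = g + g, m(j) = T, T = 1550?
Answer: 319951153261622180461/362247236 ≈ 8.8324e+11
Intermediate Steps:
m(j) = 1550
U(g) = 2*g
d = -3716459/3572 (d = 3716459/((2*(-1786))) = 3716459/(-3572) = 3716459*(-1/3572) = -3716459/3572 ≈ -1040.4)
-(-883713047570 + 305362*m(-1606)) + d/101413 = -305362/(1/(1550 - 2893985)) - 3716459/3572/101413 = -305362/(1/(-2892435)) - 3716459/3572*1/101413 = -305362/(-1/2892435) - 3716459/362247236 = -305362*(-2892435) - 3716459/362247236 = 883239736470 - 3716459/362247236 = 319951153261622180461/362247236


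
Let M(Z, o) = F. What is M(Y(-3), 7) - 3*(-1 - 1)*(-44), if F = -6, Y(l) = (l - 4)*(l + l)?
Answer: -270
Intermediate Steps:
Y(l) = 2*l*(-4 + l) (Y(l) = (-4 + l)*(2*l) = 2*l*(-4 + l))
M(Z, o) = -6
M(Y(-3), 7) - 3*(-1 - 1)*(-44) = -6 - 3*(-1 - 1)*(-44) = -6 - 3*(-2)*(-44) = -6 + 6*(-44) = -6 - 264 = -270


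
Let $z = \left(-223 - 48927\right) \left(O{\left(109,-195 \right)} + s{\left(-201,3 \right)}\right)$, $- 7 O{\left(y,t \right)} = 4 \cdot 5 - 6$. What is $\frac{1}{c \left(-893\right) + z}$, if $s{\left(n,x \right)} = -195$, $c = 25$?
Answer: $\frac{1}{9660225} \approx 1.0352 \cdot 10^{-7}$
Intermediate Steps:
$O{\left(y,t \right)} = -2$ ($O{\left(y,t \right)} = - \frac{4 \cdot 5 - 6}{7} = - \frac{20 - 6}{7} = \left(- \frac{1}{7}\right) 14 = -2$)
$z = 9682550$ ($z = \left(-223 - 48927\right) \left(-2 - 195\right) = \left(-49150\right) \left(-197\right) = 9682550$)
$\frac{1}{c \left(-893\right) + z} = \frac{1}{25 \left(-893\right) + 9682550} = \frac{1}{-22325 + 9682550} = \frac{1}{9660225}$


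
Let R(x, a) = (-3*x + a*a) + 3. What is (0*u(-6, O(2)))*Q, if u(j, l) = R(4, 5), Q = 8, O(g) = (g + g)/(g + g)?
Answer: 0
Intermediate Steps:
O(g) = 1 (O(g) = (2*g)/((2*g)) = (2*g)*(1/(2*g)) = 1)
R(x, a) = 3 + a**2 - 3*x (R(x, a) = (-3*x + a**2) + 3 = (a**2 - 3*x) + 3 = 3 + a**2 - 3*x)
u(j, l) = 16 (u(j, l) = 3 + 5**2 - 3*4 = 3 + 25 - 12 = 16)
(0*u(-6, O(2)))*Q = (0*16)*8 = 0*8 = 0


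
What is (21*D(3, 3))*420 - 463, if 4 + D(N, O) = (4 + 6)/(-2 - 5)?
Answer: -48343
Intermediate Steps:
D(N, O) = -38/7 (D(N, O) = -4 + (4 + 6)/(-2 - 5) = -4 + 10/(-7) = -4 + 10*(-⅐) = -4 - 10/7 = -38/7)
(21*D(3, 3))*420 - 463 = (21*(-38/7))*420 - 463 = -114*420 - 463 = -47880 - 463 = -48343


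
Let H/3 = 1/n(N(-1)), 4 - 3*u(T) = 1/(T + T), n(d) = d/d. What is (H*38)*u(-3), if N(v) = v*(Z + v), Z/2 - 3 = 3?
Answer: 475/3 ≈ 158.33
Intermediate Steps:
Z = 12 (Z = 6 + 2*3 = 6 + 6 = 12)
N(v) = v*(12 + v)
n(d) = 1
u(T) = 4/3 - 1/(6*T) (u(T) = 4/3 - 1/(3*(T + T)) = 4/3 - 1/(2*T)/3 = 4/3 - 1/(6*T))
H = 3 (H = 3/1 = 3*1 = 3)
(H*38)*u(-3) = (3*38)*((⅙)*(-1 + 8*(-3))/(-3)) = 114*((⅙)*(-⅓)*(-1 - 24)) = 114*((⅙)*(-⅓)*(-25)) = 114*(25/18) = 475/3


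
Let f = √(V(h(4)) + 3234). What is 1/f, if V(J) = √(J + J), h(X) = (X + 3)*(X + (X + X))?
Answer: √2/(2*√(1617 + √42)) ≈ 0.017549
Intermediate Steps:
h(X) = 3*X*(3 + X) (h(X) = (3 + X)*(X + 2*X) = (3 + X)*(3*X) = 3*X*(3 + X))
V(J) = √2*√J (V(J) = √(2*J) = √2*√J)
f = √(3234 + 2*√42) (f = √(√2*√(3*4*(3 + 4)) + 3234) = √(√2*√(3*4*7) + 3234) = √(√2*√84 + 3234) = √(√2*(2*√21) + 3234) = √(2*√42 + 3234) = √(3234 + 2*√42) ≈ 56.982)
1/f = 1/(√(3234 + 2*√42)) = (3234 + 2*√42)^(-½)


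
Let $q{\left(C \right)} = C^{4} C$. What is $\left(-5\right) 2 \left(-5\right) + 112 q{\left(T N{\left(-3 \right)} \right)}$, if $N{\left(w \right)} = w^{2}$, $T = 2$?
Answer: $211631666$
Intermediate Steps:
$q{\left(C \right)} = C^{5}$
$\left(-5\right) 2 \left(-5\right) + 112 q{\left(T N{\left(-3 \right)} \right)} = \left(-5\right) 2 \left(-5\right) + 112 \left(2 \left(-3\right)^{2}\right)^{5} = \left(-10\right) \left(-5\right) + 112 \left(2 \cdot 9\right)^{5} = 50 + 112 \cdot 18^{5} = 50 + 112 \cdot 1889568 = 50 + 211631616 = 211631666$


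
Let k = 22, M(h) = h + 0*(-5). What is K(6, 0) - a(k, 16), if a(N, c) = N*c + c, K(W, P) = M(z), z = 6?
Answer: -362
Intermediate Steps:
M(h) = h (M(h) = h + 0 = h)
K(W, P) = 6
a(N, c) = c + N*c
K(6, 0) - a(k, 16) = 6 - 16*(1 + 22) = 6 - 16*23 = 6 - 1*368 = 6 - 368 = -362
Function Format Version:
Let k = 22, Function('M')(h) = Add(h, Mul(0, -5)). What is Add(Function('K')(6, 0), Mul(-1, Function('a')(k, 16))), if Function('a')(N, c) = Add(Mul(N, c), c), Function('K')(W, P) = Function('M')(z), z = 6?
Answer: -362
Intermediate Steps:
Function('M')(h) = h (Function('M')(h) = Add(h, 0) = h)
Function('K')(W, P) = 6
Function('a')(N, c) = Add(c, Mul(N, c))
Add(Function('K')(6, 0), Mul(-1, Function('a')(k, 16))) = Add(6, Mul(-1, Mul(16, Add(1, 22)))) = Add(6, Mul(-1, Mul(16, 23))) = Add(6, Mul(-1, 368)) = Add(6, -368) = -362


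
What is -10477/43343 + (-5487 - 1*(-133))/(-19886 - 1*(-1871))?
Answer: 43315267/780824145 ≈ 0.055474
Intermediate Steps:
-10477/43343 + (-5487 - 1*(-133))/(-19886 - 1*(-1871)) = -10477*1/43343 + (-5487 + 133)/(-19886 + 1871) = -10477/43343 - 5354/(-18015) = -10477/43343 - 5354*(-1/18015) = -10477/43343 + 5354/18015 = 43315267/780824145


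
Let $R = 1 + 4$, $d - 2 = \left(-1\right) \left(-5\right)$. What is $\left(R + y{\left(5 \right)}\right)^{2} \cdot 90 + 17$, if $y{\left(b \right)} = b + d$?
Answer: $26027$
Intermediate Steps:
$d = 7$ ($d = 2 - -5 = 2 + 5 = 7$)
$R = 5$
$y{\left(b \right)} = 7 + b$ ($y{\left(b \right)} = b + 7 = 7 + b$)
$\left(R + y{\left(5 \right)}\right)^{2} \cdot 90 + 17 = \left(5 + \left(7 + 5\right)\right)^{2} \cdot 90 + 17 = \left(5 + 12\right)^{2} \cdot 90 + 17 = 17^{2} \cdot 90 + 17 = 289 \cdot 90 + 17 = 26010 + 17 = 26027$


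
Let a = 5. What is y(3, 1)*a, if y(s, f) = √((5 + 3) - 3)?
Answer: 5*√5 ≈ 11.180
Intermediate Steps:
y(s, f) = √5 (y(s, f) = √(8 - 3) = √5)
y(3, 1)*a = √5*5 = 5*√5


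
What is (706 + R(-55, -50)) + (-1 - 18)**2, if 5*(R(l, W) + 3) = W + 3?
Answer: 5273/5 ≈ 1054.6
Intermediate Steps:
R(l, W) = -12/5 + W/5 (R(l, W) = -3 + (W + 3)/5 = -3 + (3 + W)/5 = -3 + (3/5 + W/5) = -12/5 + W/5)
(706 + R(-55, -50)) + (-1 - 18)**2 = (706 + (-12/5 + (1/5)*(-50))) + (-1 - 18)**2 = (706 + (-12/5 - 10)) + (-19)**2 = (706 - 62/5) + 361 = 3468/5 + 361 = 5273/5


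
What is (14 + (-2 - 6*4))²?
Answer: 144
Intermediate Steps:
(14 + (-2 - 6*4))² = (14 + (-2 - 24))² = (14 - 26)² = (-12)² = 144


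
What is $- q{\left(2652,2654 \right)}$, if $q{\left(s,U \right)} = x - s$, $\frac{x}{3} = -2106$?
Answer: $8970$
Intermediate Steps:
$x = -6318$ ($x = 3 \left(-2106\right) = -6318$)
$q{\left(s,U \right)} = -6318 - s$
$- q{\left(2652,2654 \right)} = - (-6318 - 2652) = \left(-1\right) \left(-8970\right) = 8970$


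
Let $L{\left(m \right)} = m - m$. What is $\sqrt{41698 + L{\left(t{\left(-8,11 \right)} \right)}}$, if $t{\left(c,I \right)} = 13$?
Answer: $\sqrt{41698} \approx 204.2$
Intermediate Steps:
$L{\left(m \right)} = 0$
$\sqrt{41698 + L{\left(t{\left(-8,11 \right)} \right)}} = \sqrt{41698 + 0} = \sqrt{41698}$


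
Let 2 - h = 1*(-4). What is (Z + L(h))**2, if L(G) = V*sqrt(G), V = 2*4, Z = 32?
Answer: 1408 + 512*sqrt(6) ≈ 2662.1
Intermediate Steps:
h = 6 (h = 2 - (-4) = 2 - 1*(-4) = 2 + 4 = 6)
V = 8
L(G) = 8*sqrt(G)
(Z + L(h))**2 = (32 + 8*sqrt(6))**2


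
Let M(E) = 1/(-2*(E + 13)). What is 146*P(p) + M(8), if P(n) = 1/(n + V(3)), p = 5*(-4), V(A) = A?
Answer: -6149/714 ≈ -8.6120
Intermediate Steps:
p = -20
P(n) = 1/(3 + n) (P(n) = 1/(n + 3) = 1/(3 + n))
M(E) = 1/(-26 - 2*E) (M(E) = 1/(-2*(13 + E)) = 1/(-26 - 2*E))
146*P(p) + M(8) = 146/(3 - 20) - 1/(26 + 2*8) = 146/(-17) - 1/(26 + 16) = 146*(-1/17) - 1/42 = -146/17 - 1*1/42 = -146/17 - 1/42 = -6149/714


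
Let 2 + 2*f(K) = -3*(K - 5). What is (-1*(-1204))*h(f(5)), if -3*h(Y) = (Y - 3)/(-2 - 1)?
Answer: -4816/9 ≈ -535.11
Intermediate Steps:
f(K) = 13/2 - 3*K/2 (f(K) = -1 + (-3*(K - 5))/2 = -1 + (-3*(-5 + K))/2 = -1 + (15 - 3*K)/2 = -1 + (15/2 - 3*K/2) = 13/2 - 3*K/2)
h(Y) = -1/3 + Y/9 (h(Y) = -(Y - 3)/(3*(-2 - 1)) = -(-3 + Y)/(3*(-3)) = -(-3 + Y)*(-1)/(3*3) = -(1 - Y/3)/3 = -1/3 + Y/9)
(-1*(-1204))*h(f(5)) = (-1*(-1204))*(-1/3 + (13/2 - 3/2*5)/9) = 1204*(-1/3 + (13/2 - 15/2)/9) = 1204*(-1/3 + (1/9)*(-1)) = 1204*(-1/3 - 1/9) = 1204*(-4/9) = -4816/9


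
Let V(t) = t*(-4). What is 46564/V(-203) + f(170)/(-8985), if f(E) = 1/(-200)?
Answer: 2988411029/52113000 ≈ 57.345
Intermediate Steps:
V(t) = -4*t
f(E) = -1/200
46564/V(-203) + f(170)/(-8985) = 46564/((-4*(-203))) - 1/200/(-8985) = 46564/812 - 1/200*(-1/8985) = 46564*(1/812) + 1/1797000 = 1663/29 + 1/1797000 = 2988411029/52113000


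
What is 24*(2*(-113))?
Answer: -5424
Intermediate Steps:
24*(2*(-113)) = 24*(-226) = -5424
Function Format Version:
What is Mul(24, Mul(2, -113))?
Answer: -5424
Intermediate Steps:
Mul(24, Mul(2, -113)) = Mul(24, -226) = -5424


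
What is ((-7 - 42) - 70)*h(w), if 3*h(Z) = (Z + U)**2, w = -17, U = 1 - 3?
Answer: -42959/3 ≈ -14320.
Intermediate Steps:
U = -2
h(Z) = (-2 + Z)**2/3 (h(Z) = (Z - 2)**2/3 = (-2 + Z)**2/3)
((-7 - 42) - 70)*h(w) = ((-7 - 42) - 70)*((-2 - 17)**2/3) = (-49 - 70)*((1/3)*(-19)**2) = -119*361/3 = -42959/3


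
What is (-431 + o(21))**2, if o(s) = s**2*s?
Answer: 77968900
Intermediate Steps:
o(s) = s**3
(-431 + o(21))**2 = (-431 + 21**3)**2 = (-431 + 9261)**2 = 8830**2 = 77968900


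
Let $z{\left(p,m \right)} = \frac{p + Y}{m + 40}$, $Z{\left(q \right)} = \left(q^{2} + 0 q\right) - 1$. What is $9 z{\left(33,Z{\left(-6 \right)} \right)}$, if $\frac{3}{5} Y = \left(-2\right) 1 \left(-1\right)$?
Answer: $\frac{109}{25} \approx 4.36$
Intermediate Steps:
$Y = \frac{10}{3}$ ($Y = \frac{5 \left(-2\right) 1 \left(-1\right)}{3} = \frac{5 \left(\left(-2\right) \left(-1\right)\right)}{3} = \frac{5}{3} \cdot 2 = \frac{10}{3} \approx 3.3333$)
$Z{\left(q \right)} = -1 + q^{2}$ ($Z{\left(q \right)} = \left(q^{2} + 0\right) - 1 = q^{2} - 1 = -1 + q^{2}$)
$z{\left(p,m \right)} = \frac{\frac{10}{3} + p}{40 + m}$ ($z{\left(p,m \right)} = \frac{p + \frac{10}{3}}{m + 40} = \frac{\frac{10}{3} + p}{40 + m}$)
$9 z{\left(33,Z{\left(-6 \right)} \right)} = 9 \frac{\frac{10}{3} + 33}{40 - \left(1 - \left(-6\right)^{2}\right)} = 9 \frac{1}{40 + \left(-1 + 36\right)} \frac{109}{3} = 9 \frac{1}{40 + 35} \cdot \frac{109}{3} = 9 \cdot \frac{1}{75} \cdot \frac{109}{3} = 9 \cdot \frac{109}{225} = \frac{109}{25}$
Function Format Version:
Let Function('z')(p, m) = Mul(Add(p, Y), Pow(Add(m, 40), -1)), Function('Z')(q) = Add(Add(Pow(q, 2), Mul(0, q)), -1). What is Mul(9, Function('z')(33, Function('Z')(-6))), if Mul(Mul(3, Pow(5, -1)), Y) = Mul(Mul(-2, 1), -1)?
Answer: Rational(109, 25) ≈ 4.3600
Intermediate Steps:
Y = Rational(10, 3) (Y = Mul(Rational(5, 3), Mul(Mul(-2, 1), -1)) = Mul(Rational(5, 3), Mul(-2, -1)) = Mul(Rational(5, 3), 2) = Rational(10, 3) ≈ 3.3333)
Function('Z')(q) = Add(-1, Pow(q, 2)) (Function('Z')(q) = Add(Add(Pow(q, 2), 0), -1) = Add(Pow(q, 2), -1) = Add(-1, Pow(q, 2)))
Function('z')(p, m) = Mul(Pow(Add(40, m), -1), Add(Rational(10, 3), p)) (Function('z')(p, m) = Mul(Add(p, Rational(10, 3)), Pow(Add(m, 40), -1)) = Mul(Add(Rational(10, 3), p), Pow(Add(40, m), -1)) = Mul(Pow(Add(40, m), -1), Add(Rational(10, 3), p)))
Mul(9, Function('z')(33, Function('Z')(-6))) = Mul(9, Mul(Pow(Add(40, Add(-1, Pow(-6, 2))), -1), Add(Rational(10, 3), 33))) = Mul(9, Mul(Pow(Add(40, Add(-1, 36)), -1), Rational(109, 3))) = Mul(9, Mul(Pow(Add(40, 35), -1), Rational(109, 3))) = Mul(9, Mul(Pow(75, -1), Rational(109, 3))) = Mul(9, Mul(Rational(1, 75), Rational(109, 3))) = Mul(9, Rational(109, 225)) = Rational(109, 25)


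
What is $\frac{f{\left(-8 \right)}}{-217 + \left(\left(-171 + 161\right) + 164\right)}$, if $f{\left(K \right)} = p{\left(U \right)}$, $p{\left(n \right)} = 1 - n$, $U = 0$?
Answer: $- \frac{1}{63} \approx -0.015873$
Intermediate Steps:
$f{\left(K \right)} = 1$ ($f{\left(K \right)} = 1 - 0 = 1 + 0 = 1$)
$\frac{f{\left(-8 \right)}}{-217 + \left(\left(-171 + 161\right) + 164\right)} = \frac{1}{-217 + \left(\left(-171 + 161\right) + 164\right)} 1 = \frac{1}{-217 + \left(-10 + 164\right)} 1 = \frac{1}{-217 + 154} \cdot 1 = \frac{1}{-63} \cdot 1 = \left(- \frac{1}{63}\right) 1 = - \frac{1}{63}$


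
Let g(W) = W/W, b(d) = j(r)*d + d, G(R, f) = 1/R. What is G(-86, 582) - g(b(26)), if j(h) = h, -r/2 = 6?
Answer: -87/86 ≈ -1.0116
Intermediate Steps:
r = -12 (r = -2*6 = -12)
b(d) = -11*d (b(d) = -12*d + d = -11*d)
g(W) = 1
G(-86, 582) - g(b(26)) = 1/(-86) - 1*1 = -1/86 - 1 = -87/86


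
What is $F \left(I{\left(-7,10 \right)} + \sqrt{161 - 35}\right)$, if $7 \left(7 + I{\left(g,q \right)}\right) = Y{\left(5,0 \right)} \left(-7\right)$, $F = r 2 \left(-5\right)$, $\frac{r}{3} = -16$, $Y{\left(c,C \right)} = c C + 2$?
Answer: $-4320 + 1440 \sqrt{14} \approx 1068.0$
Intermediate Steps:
$Y{\left(c,C \right)} = 2 + C c$ ($Y{\left(c,C \right)} = C c + 2 = 2 + C c$)
$r = -48$ ($r = 3 \left(-16\right) = -48$)
$F = 480$ ($F = - 48 \cdot 2 \left(-5\right) = \left(-48\right) \left(-10\right) = 480$)
$I{\left(g,q \right)} = -9$ ($I{\left(g,q \right)} = -7 + \frac{\left(2 + 0 \cdot 5\right) \left(-7\right)}{7} = -7 + \frac{\left(2 + 0\right) \left(-7\right)}{7} = -7 + \frac{2 \left(-7\right)}{7} = -7 + \frac{1}{7} \left(-14\right) = -7 - 2 = -9$)
$F \left(I{\left(-7,10 \right)} + \sqrt{161 - 35}\right) = 480 \left(-9 + \sqrt{161 - 35}\right) = 480 \left(-9 + \sqrt{126}\right) = 480 \left(-9 + 3 \sqrt{14}\right) = -4320 + 1440 \sqrt{14}$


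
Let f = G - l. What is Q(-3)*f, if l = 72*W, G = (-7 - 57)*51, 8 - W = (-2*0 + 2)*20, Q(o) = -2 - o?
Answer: -960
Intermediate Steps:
W = -32 (W = 8 - (-2*0 + 2)*20 = 8 - (0 + 2)*20 = 8 - 2*20 = 8 - 1*40 = 8 - 40 = -32)
G = -3264 (G = -64*51 = -3264)
l = -2304 (l = 72*(-32) = -2304)
f = -960 (f = -3264 - 1*(-2304) = -3264 + 2304 = -960)
Q(-3)*f = (-2 - 1*(-3))*(-960) = (-2 + 3)*(-960) = 1*(-960) = -960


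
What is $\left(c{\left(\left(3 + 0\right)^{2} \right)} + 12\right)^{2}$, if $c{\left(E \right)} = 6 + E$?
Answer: $729$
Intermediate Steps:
$\left(c{\left(\left(3 + 0\right)^{2} \right)} + 12\right)^{2} = \left(\left(6 + \left(3 + 0\right)^{2}\right) + 12\right)^{2} = \left(\left(6 + 3^{2}\right) + 12\right)^{2} = \left(\left(6 + 9\right) + 12\right)^{2} = \left(15 + 12\right)^{2} = 27^{2} = 729$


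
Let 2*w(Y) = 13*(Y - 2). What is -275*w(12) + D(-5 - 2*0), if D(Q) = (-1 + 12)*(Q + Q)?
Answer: -17985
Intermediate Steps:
D(Q) = 22*Q (D(Q) = 11*(2*Q) = 22*Q)
w(Y) = -13 + 13*Y/2 (w(Y) = (13*(Y - 2))/2 = (13*(-2 + Y))/2 = (-26 + 13*Y)/2 = -13 + 13*Y/2)
-275*w(12) + D(-5 - 2*0) = -275*(-13 + (13/2)*12) + 22*(-5 - 2*0) = -275*(-13 + 78) + 22*(-5 + 0) = -275*65 + 22*(-5) = -17875 - 110 = -17985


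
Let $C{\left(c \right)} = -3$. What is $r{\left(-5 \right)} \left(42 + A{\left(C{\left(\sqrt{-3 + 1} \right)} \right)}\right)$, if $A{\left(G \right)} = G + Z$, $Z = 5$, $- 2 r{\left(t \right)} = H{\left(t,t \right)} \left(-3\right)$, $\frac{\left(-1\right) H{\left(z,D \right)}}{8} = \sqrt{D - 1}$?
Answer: $- 528 i \sqrt{6} \approx - 1293.3 i$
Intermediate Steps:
$H{\left(z,D \right)} = - 8 \sqrt{-1 + D}$ ($H{\left(z,D \right)} = - 8 \sqrt{D - 1} = - 8 \sqrt{-1 + D}$)
$r{\left(t \right)} = - 12 \sqrt{-1 + t}$ ($r{\left(t \right)} = - \frac{- 8 \sqrt{-1 + t} \left(-3\right)}{2} = - \frac{24 \sqrt{-1 + t}}{2} = - 12 \sqrt{-1 + t}$)
$A{\left(G \right)} = 5 + G$ ($A{\left(G \right)} = G + 5 = 5 + G$)
$r{\left(-5 \right)} \left(42 + A{\left(C{\left(\sqrt{-3 + 1} \right)} \right)}\right) = - 12 \sqrt{-1 - 5} \left(42 + \left(5 - 3\right)\right) = - 12 \sqrt{-6} \left(42 + 2\right) = - 12 i \sqrt{6} \cdot 44 = - 528 i \sqrt{6}$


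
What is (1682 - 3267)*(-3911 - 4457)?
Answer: 13263280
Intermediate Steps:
(1682 - 3267)*(-3911 - 4457) = -1585*(-8368) = 13263280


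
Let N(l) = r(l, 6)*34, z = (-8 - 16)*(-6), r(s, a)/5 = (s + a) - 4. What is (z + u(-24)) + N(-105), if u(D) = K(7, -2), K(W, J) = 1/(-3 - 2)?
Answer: -86831/5 ≈ -17366.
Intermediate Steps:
r(s, a) = -20 + 5*a + 5*s (r(s, a) = 5*((s + a) - 4) = 5*((a + s) - 4) = 5*(-4 + a + s) = -20 + 5*a + 5*s)
K(W, J) = -⅕ (K(W, J) = 1/(-5) = -⅕)
z = 144 (z = -24*(-6) = 144)
u(D) = -⅕
N(l) = 340 + 170*l (N(l) = (-20 + 5*6 + 5*l)*34 = (-20 + 30 + 5*l)*34 = (10 + 5*l)*34 = 340 + 170*l)
(z + u(-24)) + N(-105) = (144 - ⅕) + (340 + 170*(-105)) = 719/5 + (340 - 17850) = 719/5 - 17510 = -86831/5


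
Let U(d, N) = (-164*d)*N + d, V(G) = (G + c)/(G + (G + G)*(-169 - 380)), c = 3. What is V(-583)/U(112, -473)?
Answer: -145/1389132912244 ≈ -1.0438e-10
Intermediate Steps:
V(G) = -(3 + G)/(1097*G) (V(G) = (G + 3)/(G + (G + G)*(-169 - 380)) = (3 + G)/(G + (2*G)*(-549)) = (3 + G)/(G - 1098*G) = (3 + G)/((-1097*G)) = (3 + G)*(-1/(1097*G)) = -(3 + G)/(1097*G))
U(d, N) = d - 164*N*d (U(d, N) = -164*N*d + d = d - 164*N*d)
V(-583)/U(112, -473) = ((1/1097)*(-3 - 1*(-583))/(-583))/((112*(1 - 164*(-473)))) = ((1/1097)*(-1/583)*(-3 + 583))/((112*(1 + 77572))) = ((1/1097)*(-1/583)*580)/((112*77573)) = -580/639551/8688176 = -580/639551*1/8688176 = -145/1389132912244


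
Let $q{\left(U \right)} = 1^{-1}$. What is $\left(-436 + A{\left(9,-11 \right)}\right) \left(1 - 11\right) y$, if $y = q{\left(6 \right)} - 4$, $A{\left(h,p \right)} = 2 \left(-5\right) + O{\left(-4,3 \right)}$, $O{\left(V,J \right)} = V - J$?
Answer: $-13590$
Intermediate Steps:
$A{\left(h,p \right)} = -17$ ($A{\left(h,p \right)} = 2 \left(-5\right) - 7 = -10 - 7 = -17$)
$q{\left(U \right)} = 1$
$y = -3$ ($y = 1 - 4 = -3$)
$\left(-436 + A{\left(9,-11 \right)}\right) \left(1 - 11\right) y = \left(-436 - 17\right) \left(1 - 11\right) \left(-3\right) = - 453 \left(\left(-10\right) \left(-3\right)\right) = \left(-453\right) 30 = -13590$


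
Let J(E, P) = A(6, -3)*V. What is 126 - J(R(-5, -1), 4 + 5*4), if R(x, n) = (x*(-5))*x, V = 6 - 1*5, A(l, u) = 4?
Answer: 122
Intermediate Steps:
V = 1 (V = 6 - 5 = 1)
R(x, n) = -5*x² (R(x, n) = (-5*x)*x = -5*x²)
J(E, P) = 4 (J(E, P) = 4*1 = 4)
126 - J(R(-5, -1), 4 + 5*4) = 126 - 1*4 = 126 - 4 = 122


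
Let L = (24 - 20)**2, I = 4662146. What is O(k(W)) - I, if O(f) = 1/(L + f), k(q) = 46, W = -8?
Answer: -289053051/62 ≈ -4.6621e+6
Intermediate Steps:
L = 16 (L = 4**2 = 16)
O(f) = 1/(16 + f)
O(k(W)) - I = 1/(16 + 46) - 1*4662146 = 1/62 - 4662146 = -289053051/62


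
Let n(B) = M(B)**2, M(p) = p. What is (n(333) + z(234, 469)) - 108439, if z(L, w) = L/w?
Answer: 1149284/469 ≈ 2450.5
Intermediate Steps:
n(B) = B**2
(n(333) + z(234, 469)) - 108439 = (333**2 + 234/469) - 108439 = (110889 + 234*(1/469)) - 108439 = (110889 + 234/469) - 108439 = 52007175/469 - 108439 = 1149284/469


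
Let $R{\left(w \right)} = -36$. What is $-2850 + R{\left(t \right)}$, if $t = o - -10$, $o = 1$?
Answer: $-2886$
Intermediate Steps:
$t = 11$ ($t = 1 - -10 = 1 + 10 = 11$)
$-2850 + R{\left(t \right)} = -2850 - 36 = -2886$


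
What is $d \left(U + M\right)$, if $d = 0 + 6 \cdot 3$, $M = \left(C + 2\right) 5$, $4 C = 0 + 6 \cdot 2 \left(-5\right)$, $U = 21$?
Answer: $-792$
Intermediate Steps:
$C = -15$ ($C = \frac{0 + 6 \cdot 2 \left(-5\right)}{4} = \frac{0 + 6 \left(-10\right)}{4} = \frac{0 - 60}{4} = \frac{1}{4} \left(-60\right) = -15$)
$M = -65$ ($M = \left(-15 + 2\right) 5 = \left(-13\right) 5 = -65$)
$d = 18$ ($d = 0 + 18 = 18$)
$d \left(U + M\right) = 18 \left(21 - 65\right) = 18 \left(-44\right) = -792$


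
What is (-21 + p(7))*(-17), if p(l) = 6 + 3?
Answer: 204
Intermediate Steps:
p(l) = 9
(-21 + p(7))*(-17) = (-21 + 9)*(-17) = -12*(-17) = 204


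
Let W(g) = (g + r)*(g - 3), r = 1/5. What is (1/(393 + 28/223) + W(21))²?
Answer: 27979169599602001/192137572225 ≈ 1.4562e+5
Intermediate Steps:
r = ⅕ ≈ 0.20000
W(g) = (-3 + g)*(⅕ + g) (W(g) = (g + ⅕)*(g - 3) = (⅕ + g)*(-3 + g) = (-3 + g)*(⅕ + g))
(1/(393 + 28/223) + W(21))² = (1/(393 + 28/223) + (-⅗ + 21² - 14/5*21))² = (1/(393 + 28*(1/223)) + (-⅗ + 441 - 294/5))² = (1/(393 + 28/223) + 1908/5)² = (1/(87667/223) + 1908/5)² = (223/87667 + 1908/5)² = (167269751/438335)² = 27979169599602001/192137572225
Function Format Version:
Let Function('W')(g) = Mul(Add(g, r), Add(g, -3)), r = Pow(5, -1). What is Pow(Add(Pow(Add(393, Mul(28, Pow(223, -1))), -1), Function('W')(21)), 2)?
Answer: Rational(27979169599602001, 192137572225) ≈ 1.4562e+5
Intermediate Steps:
r = Rational(1, 5) ≈ 0.20000
Function('W')(g) = Mul(Add(-3, g), Add(Rational(1, 5), g)) (Function('W')(g) = Mul(Add(g, Rational(1, 5)), Add(g, -3)) = Mul(Add(Rational(1, 5), g), Add(-3, g)) = Mul(Add(-3, g), Add(Rational(1, 5), g)))
Pow(Add(Pow(Add(393, Mul(28, Pow(223, -1))), -1), Function('W')(21)), 2) = Pow(Add(Pow(Add(393, Mul(28, Pow(223, -1))), -1), Add(Rational(-3, 5), Pow(21, 2), Mul(Rational(-14, 5), 21))), 2) = Pow(Add(Pow(Add(393, Mul(28, Rational(1, 223))), -1), Add(Rational(-3, 5), 441, Rational(-294, 5))), 2) = Pow(Add(Pow(Add(393, Rational(28, 223)), -1), Rational(1908, 5)), 2) = Pow(Add(Pow(Rational(87667, 223), -1), Rational(1908, 5)), 2) = Pow(Add(Rational(223, 87667), Rational(1908, 5)), 2) = Pow(Rational(167269751, 438335), 2) = Rational(27979169599602001, 192137572225)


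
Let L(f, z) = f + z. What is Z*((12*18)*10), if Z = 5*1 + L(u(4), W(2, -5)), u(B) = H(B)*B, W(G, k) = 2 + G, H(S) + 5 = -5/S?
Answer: -34560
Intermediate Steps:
H(S) = -5 - 5/S
u(B) = B*(-5 - 5/B) (u(B) = (-5 - 5/B)*B = B*(-5 - 5/B))
Z = -16 (Z = 5*1 + ((-5 - 5*4) + (2 + 2)) = 5 + ((-5 - 20) + 4) = 5 + (-25 + 4) = 5 - 21 = -16)
Z*((12*18)*10) = -16*12*18*10 = -3456*10 = -16*2160 = -34560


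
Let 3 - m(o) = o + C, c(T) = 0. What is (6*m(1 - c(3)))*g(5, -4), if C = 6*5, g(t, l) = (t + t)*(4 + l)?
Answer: 0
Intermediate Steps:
g(t, l) = 2*t*(4 + l) (g(t, l) = (2*t)*(4 + l) = 2*t*(4 + l))
C = 30
m(o) = -27 - o (m(o) = 3 - (o + 30) = 3 - (30 + o) = 3 + (-30 - o) = -27 - o)
(6*m(1 - c(3)))*g(5, -4) = (6*(-27 - (1 - 1*0)))*(2*5*(4 - 4)) = (6*(-27 - (1 + 0)))*(2*5*0) = (6*(-27 - 1*1))*0 = (6*(-27 - 1))*0 = (6*(-28))*0 = -168*0 = 0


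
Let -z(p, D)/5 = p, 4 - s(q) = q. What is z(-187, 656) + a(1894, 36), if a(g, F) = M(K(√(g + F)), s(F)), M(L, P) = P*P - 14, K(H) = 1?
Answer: 1945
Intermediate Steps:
s(q) = 4 - q
z(p, D) = -5*p
M(L, P) = -14 + P² (M(L, P) = P² - 14 = -14 + P²)
a(g, F) = -14 + (4 - F)²
z(-187, 656) + a(1894, 36) = -5*(-187) + (-14 + (-4 + 36)²) = 935 + (-14 + 32²) = 935 + (-14 + 1024) = 935 + 1010 = 1945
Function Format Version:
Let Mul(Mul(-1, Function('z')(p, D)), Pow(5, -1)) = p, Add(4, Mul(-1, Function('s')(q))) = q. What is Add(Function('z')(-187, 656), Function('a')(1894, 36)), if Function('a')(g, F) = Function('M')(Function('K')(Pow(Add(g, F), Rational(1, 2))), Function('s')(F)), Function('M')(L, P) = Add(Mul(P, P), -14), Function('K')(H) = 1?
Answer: 1945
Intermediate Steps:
Function('s')(q) = Add(4, Mul(-1, q))
Function('z')(p, D) = Mul(-5, p)
Function('M')(L, P) = Add(-14, Pow(P, 2)) (Function('M')(L, P) = Add(Pow(P, 2), -14) = Add(-14, Pow(P, 2)))
Function('a')(g, F) = Add(-14, Pow(Add(4, Mul(-1, F)), 2))
Add(Function('z')(-187, 656), Function('a')(1894, 36)) = Add(Mul(-5, -187), Add(-14, Pow(Add(-4, 36), 2))) = Add(935, Add(-14, Pow(32, 2))) = Add(935, Add(-14, 1024)) = Add(935, 1010) = 1945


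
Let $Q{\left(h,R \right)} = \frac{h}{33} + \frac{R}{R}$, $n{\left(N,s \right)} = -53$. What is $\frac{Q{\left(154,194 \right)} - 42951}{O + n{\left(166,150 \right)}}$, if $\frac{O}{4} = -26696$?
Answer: $\frac{128836}{320511} \approx 0.40197$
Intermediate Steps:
$O = -106784$ ($O = 4 \left(-26696\right) = -106784$)
$Q{\left(h,R \right)} = 1 + \frac{h}{33}$ ($Q{\left(h,R \right)} = h \frac{1}{33} + 1 = \frac{h}{33} + 1 = 1 + \frac{h}{33}$)
$\frac{Q{\left(154,194 \right)} - 42951}{O + n{\left(166,150 \right)}} = \frac{\left(1 + \frac{1}{33} \cdot 154\right) - 42951}{-106784 - 53} = \frac{\left(1 + \frac{14}{3}\right) - 42951}{-106837} = \left(\frac{17}{3} - 42951\right) \left(- \frac{1}{106837}\right) = \left(- \frac{128836}{3}\right) \left(- \frac{1}{106837}\right) = \frac{128836}{320511}$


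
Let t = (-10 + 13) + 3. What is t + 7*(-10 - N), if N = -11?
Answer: 13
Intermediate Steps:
t = 6 (t = 3 + 3 = 6)
t + 7*(-10 - N) = 6 + 7*(-10 - 1*(-11)) = 6 + 7*(-10 + 11) = 6 + 7*1 = 6 + 7 = 13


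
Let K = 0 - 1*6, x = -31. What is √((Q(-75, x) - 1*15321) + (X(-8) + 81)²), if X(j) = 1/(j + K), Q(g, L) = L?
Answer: I*√1725303/14 ≈ 93.822*I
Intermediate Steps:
K = -6 (K = 0 - 6 = -6)
X(j) = 1/(-6 + j) (X(j) = 1/(j - 6) = 1/(-6 + j))
√((Q(-75, x) - 1*15321) + (X(-8) + 81)²) = √((-31 - 1*15321) + (1/(-6 - 8) + 81)²) = √((-31 - 15321) + (1/(-14) + 81)²) = √(-15352 + (-1/14 + 81)²) = √(-15352 + (1133/14)²) = √(-15352 + 1283689/196) = √(-1725303/196) = I*√1725303/14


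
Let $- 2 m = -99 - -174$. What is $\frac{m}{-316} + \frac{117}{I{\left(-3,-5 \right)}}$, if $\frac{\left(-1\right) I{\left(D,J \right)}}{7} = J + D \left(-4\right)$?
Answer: $- \frac{70269}{30968} \approx -2.2691$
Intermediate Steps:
$I{\left(D,J \right)} = - 7 J + 28 D$ ($I{\left(D,J \right)} = - 7 \left(J + D \left(-4\right)\right) = - 7 \left(J - 4 D\right) = - 7 J + 28 D$)
$m = - \frac{75}{2}$ ($m = - \frac{-99 - -174}{2} = - \frac{-99 + 174}{2} = \left(- \frac{1}{2}\right) 75 = - \frac{75}{2} \approx -37.5$)
$\frac{m}{-316} + \frac{117}{I{\left(-3,-5 \right)}} = - \frac{75}{2 \left(-316\right)} + \frac{117}{\left(-7\right) \left(-5\right) + 28 \left(-3\right)} = \left(- \frac{75}{2}\right) \left(- \frac{1}{316}\right) + \frac{117}{35 - 84} = \frac{75}{632} + \frac{117}{-49} = \frac{75}{632} + 117 \left(- \frac{1}{49}\right) = \frac{75}{632} - \frac{117}{49} = - \frac{70269}{30968}$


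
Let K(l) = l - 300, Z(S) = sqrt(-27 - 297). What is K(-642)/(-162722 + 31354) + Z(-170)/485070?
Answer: 471/65684 + 3*I/80845 ≈ 0.0071707 + 3.7108e-5*I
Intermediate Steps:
Z(S) = 18*I (Z(S) = sqrt(-324) = 18*I)
K(l) = -300 + l
K(-642)/(-162722 + 31354) + Z(-170)/485070 = (-300 - 642)/(-162722 + 31354) + (18*I)/485070 = -942/(-131368) + (18*I)*(1/485070) = -942*(-1/131368) + 3*I/80845 = 471/65684 + 3*I/80845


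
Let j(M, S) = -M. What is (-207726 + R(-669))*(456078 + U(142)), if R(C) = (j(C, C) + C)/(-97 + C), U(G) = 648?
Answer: -94873865076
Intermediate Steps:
R(C) = 0 (R(C) = (-C + C)/(-97 + C) = 0/(-97 + C) = 0)
(-207726 + R(-669))*(456078 + U(142)) = (-207726 + 0)*(456078 + 648) = -207726*456726 = -94873865076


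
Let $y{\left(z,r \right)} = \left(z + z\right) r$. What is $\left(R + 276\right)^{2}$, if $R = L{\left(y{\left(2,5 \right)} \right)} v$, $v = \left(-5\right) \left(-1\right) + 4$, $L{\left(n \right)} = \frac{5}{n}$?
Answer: $\frac{1238769}{16} \approx 77423.0$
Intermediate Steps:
$y{\left(z,r \right)} = 2 r z$ ($y{\left(z,r \right)} = 2 z r = 2 r z$)
$v = 9$ ($v = 5 + 4 = 9$)
$R = \frac{9}{4}$ ($R = \frac{5}{2 \cdot 5 \cdot 2} \cdot 9 = \frac{5}{20} \cdot 9 = 5 \cdot \frac{1}{20} \cdot 9 = \frac{1}{4} \cdot 9 = \frac{9}{4} \approx 2.25$)
$\left(R + 276\right)^{2} = \left(\frac{9}{4} + 276\right)^{2} = \left(\frac{1113}{4}\right)^{2} = \frac{1238769}{16}$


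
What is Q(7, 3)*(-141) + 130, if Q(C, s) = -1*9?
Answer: 1399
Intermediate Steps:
Q(C, s) = -9
Q(7, 3)*(-141) + 130 = -9*(-141) + 130 = 1269 + 130 = 1399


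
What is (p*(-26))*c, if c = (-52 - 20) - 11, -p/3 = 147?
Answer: -951678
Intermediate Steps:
p = -441 (p = -3*147 = -441)
c = -83 (c = -72 - 11 = -83)
(p*(-26))*c = -441*(-26)*(-83) = 11466*(-83) = -951678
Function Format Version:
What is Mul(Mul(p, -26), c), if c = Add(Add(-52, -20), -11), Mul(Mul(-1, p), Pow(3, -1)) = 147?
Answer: -951678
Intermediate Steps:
p = -441 (p = Mul(-3, 147) = -441)
c = -83 (c = Add(-72, -11) = -83)
Mul(Mul(p, -26), c) = Mul(Mul(-441, -26), -83) = Mul(11466, -83) = -951678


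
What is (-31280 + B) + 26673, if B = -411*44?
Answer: -22691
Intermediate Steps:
B = -18084
(-31280 + B) + 26673 = (-31280 - 18084) + 26673 = -49364 + 26673 = -22691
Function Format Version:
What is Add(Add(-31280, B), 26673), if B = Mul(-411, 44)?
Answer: -22691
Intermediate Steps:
B = -18084
Add(Add(-31280, B), 26673) = Add(Add(-31280, -18084), 26673) = Add(-49364, 26673) = -22691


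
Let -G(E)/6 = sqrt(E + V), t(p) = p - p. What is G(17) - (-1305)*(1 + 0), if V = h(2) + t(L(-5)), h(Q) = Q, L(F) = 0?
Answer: 1305 - 6*sqrt(19) ≈ 1278.8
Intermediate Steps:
t(p) = 0
V = 2 (V = 2 + 0 = 2)
G(E) = -6*sqrt(2 + E) (G(E) = -6*sqrt(E + 2) = -6*sqrt(2 + E))
G(17) - (-1305)*(1 + 0) = -6*sqrt(2 + 17) - (-1305)*(1 + 0) = -6*sqrt(19) - (-1305) = -6*sqrt(19) - 261*(-5) = -6*sqrt(19) + 1305 = 1305 - 6*sqrt(19)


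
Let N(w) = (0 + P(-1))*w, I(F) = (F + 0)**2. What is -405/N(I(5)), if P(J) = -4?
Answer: 81/20 ≈ 4.0500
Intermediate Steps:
I(F) = F**2
N(w) = -4*w (N(w) = (0 - 4)*w = -4*w)
-405/N(I(5)) = -405/((-4*5**2)) = -405/((-4*25)) = -405/(-100) = -405*(-1/100) = 81/20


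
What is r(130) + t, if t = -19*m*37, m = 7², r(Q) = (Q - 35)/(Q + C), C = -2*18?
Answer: -3237923/94 ≈ -34446.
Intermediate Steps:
C = -36
r(Q) = (-35 + Q)/(-36 + Q) (r(Q) = (Q - 35)/(Q - 36) = (-35 + Q)/(-36 + Q))
m = 49
t = -34447 (t = -19*49*37 = -931*37 = -34447)
r(130) + t = (-35 + 130)/(-36 + 130) - 34447 = 95/94 - 34447 = -3237923/94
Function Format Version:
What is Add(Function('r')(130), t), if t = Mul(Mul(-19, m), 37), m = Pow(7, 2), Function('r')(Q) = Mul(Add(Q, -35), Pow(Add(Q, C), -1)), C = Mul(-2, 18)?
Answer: Rational(-3237923, 94) ≈ -34446.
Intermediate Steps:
C = -36
Function('r')(Q) = Mul(Pow(Add(-36, Q), -1), Add(-35, Q)) (Function('r')(Q) = Mul(Add(Q, -35), Pow(Add(Q, -36), -1)) = Mul(Add(-35, Q), Pow(Add(-36, Q), -1)) = Mul(Pow(Add(-36, Q), -1), Add(-35, Q)))
m = 49
t = -34447 (t = Mul(Mul(-19, 49), 37) = Mul(-931, 37) = -34447)
Add(Function('r')(130), t) = Add(Mul(Pow(Add(-36, 130), -1), Add(-35, 130)), -34447) = Add(Mul(Pow(94, -1), 95), -34447) = Add(Mul(Rational(1, 94), 95), -34447) = Add(Rational(95, 94), -34447) = Rational(-3237923, 94)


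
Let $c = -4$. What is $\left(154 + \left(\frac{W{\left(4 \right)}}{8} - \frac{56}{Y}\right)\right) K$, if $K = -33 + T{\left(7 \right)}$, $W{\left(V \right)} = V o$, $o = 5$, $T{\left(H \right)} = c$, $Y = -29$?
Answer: $- \frac{339993}{58} \approx -5861.9$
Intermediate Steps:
$T{\left(H \right)} = -4$
$W{\left(V \right)} = 5 V$ ($W{\left(V \right)} = V 5 = 5 V$)
$K = -37$ ($K = -33 - 4 = -37$)
$\left(154 + \left(\frac{W{\left(4 \right)}}{8} - \frac{56}{Y}\right)\right) K = \left(154 - \left(- \frac{56}{29} - \frac{5 \cdot 4}{8}\right)\right) \left(-37\right) = \left(154 + \left(20 \cdot \frac{1}{8} - - \frac{56}{29}\right)\right) \left(-37\right) = \left(154 + \left(\frac{5}{2} + \frac{56}{29}\right)\right) \left(-37\right) = \left(154 + \frac{257}{58}\right) \left(-37\right) = \frac{9189}{58} \left(-37\right) = - \frac{339993}{58}$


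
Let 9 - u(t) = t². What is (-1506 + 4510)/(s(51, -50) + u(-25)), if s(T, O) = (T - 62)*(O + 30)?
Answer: -751/99 ≈ -7.5859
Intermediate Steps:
u(t) = 9 - t²
s(T, O) = (-62 + T)*(30 + O)
(-1506 + 4510)/(s(51, -50) + u(-25)) = (-1506 + 4510)/((-1860 - 62*(-50) + 30*51 - 50*51) + (9 - 1*(-25)²)) = 3004/((-1860 + 3100 + 1530 - 2550) + (9 - 1*625)) = 3004/(220 + (9 - 625)) = 3004/(220 - 616) = 3004/(-396) = 3004*(-1/396) = -751/99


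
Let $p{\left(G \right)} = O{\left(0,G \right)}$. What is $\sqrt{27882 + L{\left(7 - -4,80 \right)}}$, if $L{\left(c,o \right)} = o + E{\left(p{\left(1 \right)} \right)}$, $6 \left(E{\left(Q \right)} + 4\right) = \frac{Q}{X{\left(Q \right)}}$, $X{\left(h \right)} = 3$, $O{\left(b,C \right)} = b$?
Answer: $\sqrt{27958} \approx 167.21$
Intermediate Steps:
$p{\left(G \right)} = 0$
$E{\left(Q \right)} = -4 + \frac{Q}{18}$ ($E{\left(Q \right)} = -4 + \frac{Q \frac{1}{3}}{6} = -4 + \frac{\frac{1}{3} Q}{6} = -4 + \frac{Q}{18}$)
$L{\left(c,o \right)} = -4 + o$ ($L{\left(c,o \right)} = o + \left(-4 + \frac{1}{18} \cdot 0\right) = o + \left(-4 + 0\right) = o - 4 = -4 + o$)
$\sqrt{27882 + L{\left(7 - -4,80 \right)}} = \sqrt{27882 + \left(-4 + 80\right)} = \sqrt{27882 + 76} = \sqrt{27958}$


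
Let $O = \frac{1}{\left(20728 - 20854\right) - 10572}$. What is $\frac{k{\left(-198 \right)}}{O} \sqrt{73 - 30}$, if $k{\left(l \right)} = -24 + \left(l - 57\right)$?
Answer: $2984742 \sqrt{43} \approx 1.9572 \cdot 10^{7}$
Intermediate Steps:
$k{\left(l \right)} = -81 + l$ ($k{\left(l \right)} = -24 + \left(-57 + l\right) = -81 + l$)
$O = - \frac{1}{10698}$ ($O = \frac{1}{-126 - 10572} = \frac{1}{-10698} = - \frac{1}{10698} \approx -9.3475 \cdot 10^{-5}$)
$\frac{k{\left(-198 \right)}}{O} \sqrt{73 - 30} = \frac{-81 - 198}{- \frac{1}{10698}} \sqrt{73 - 30} = \left(-279\right) \left(-10698\right) \sqrt{43} = 2984742 \sqrt{43}$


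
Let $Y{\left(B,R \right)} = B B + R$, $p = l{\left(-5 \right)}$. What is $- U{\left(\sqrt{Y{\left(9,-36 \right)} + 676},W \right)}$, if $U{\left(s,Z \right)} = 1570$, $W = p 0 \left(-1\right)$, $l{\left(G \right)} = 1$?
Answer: $-1570$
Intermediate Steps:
$p = 1$
$Y{\left(B,R \right)} = R + B^{2}$ ($Y{\left(B,R \right)} = B^{2} + R = R + B^{2}$)
$W = 0$ ($W = 1 \cdot 0 \left(-1\right) = 1 \cdot 0 = 0$)
$- U{\left(\sqrt{Y{\left(9,-36 \right)} + 676},W \right)} = \left(-1\right) 1570 = -1570$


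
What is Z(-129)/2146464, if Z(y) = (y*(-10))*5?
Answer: 1075/357744 ≈ 0.0030049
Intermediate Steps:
Z(y) = -50*y (Z(y) = -10*y*5 = -50*y)
Z(-129)/2146464 = -50*(-129)/2146464 = 6450*(1/2146464) = 1075/357744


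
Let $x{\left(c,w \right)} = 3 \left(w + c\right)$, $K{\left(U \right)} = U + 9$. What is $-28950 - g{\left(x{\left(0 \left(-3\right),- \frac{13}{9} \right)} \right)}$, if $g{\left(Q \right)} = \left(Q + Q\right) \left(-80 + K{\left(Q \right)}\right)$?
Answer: $- \frac{266426}{9} \approx -29603.0$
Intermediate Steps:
$K{\left(U \right)} = 9 + U$
$x{\left(c,w \right)} = 3 c + 3 w$ ($x{\left(c,w \right)} = 3 \left(c + w\right) = 3 c + 3 w$)
$g{\left(Q \right)} = 2 Q \left(-71 + Q\right)$ ($g{\left(Q \right)} = \left(Q + Q\right) \left(-80 + \left(9 + Q\right)\right) = 2 Q \left(-71 + Q\right)$)
$-28950 - g{\left(x{\left(0 \left(-3\right),- \frac{13}{9} \right)} \right)} = -28950 - 2 \left(3 \cdot 0 \left(-3\right) + 3 \left(- \frac{13}{9}\right)\right) \left(-71 + \left(3 \cdot 0 \left(-3\right) + 3 \left(- \frac{13}{9}\right)\right)\right) = -28950 - 2 \left(3 \cdot 0 + 3 \left(\left(-13\right) \frac{1}{9}\right)\right) \left(-71 + \left(3 \cdot 0 + 3 \left(\left(-13\right) \frac{1}{9}\right)\right)\right) = -28950 - 2 \left(0 + 3 \left(- \frac{13}{9}\right)\right) \left(-71 + \left(0 + 3 \left(- \frac{13}{9}\right)\right)\right) = -28950 - 2 \left(0 - \frac{13}{3}\right) \left(-71 + \left(0 - \frac{13}{3}\right)\right) = -28950 - 2 \left(- \frac{13}{3}\right) \left(-71 - \frac{13}{3}\right) = -28950 - 2 \left(- \frac{13}{3}\right) \left(- \frac{226}{3}\right) = -28950 - \frac{5876}{9} = - \frac{266426}{9}$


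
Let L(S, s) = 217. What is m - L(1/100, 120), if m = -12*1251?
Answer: -15229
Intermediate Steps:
m = -15012
m - L(1/100, 120) = -15012 - 1*217 = -15012 - 217 = -15229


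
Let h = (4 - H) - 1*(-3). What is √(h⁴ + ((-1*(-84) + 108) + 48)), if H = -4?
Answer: √14881 ≈ 121.99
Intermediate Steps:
h = 11 (h = (4 - 1*(-4)) - 1*(-3) = (4 + 4) + 3 = 8 + 3 = 11)
√(h⁴ + ((-1*(-84) + 108) + 48)) = √(11⁴ + ((-1*(-84) + 108) + 48)) = √(14641 + ((84 + 108) + 48)) = √(14641 + (192 + 48)) = √(14641 + 240) = √14881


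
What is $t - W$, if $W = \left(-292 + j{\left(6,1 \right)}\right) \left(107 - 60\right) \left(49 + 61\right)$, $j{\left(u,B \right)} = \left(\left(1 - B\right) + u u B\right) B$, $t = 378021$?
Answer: $1701541$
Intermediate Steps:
$j{\left(u,B \right)} = B \left(1 - B + B u^{2}\right)$ ($j{\left(u,B \right)} = \left(\left(1 - B\right) + u^{2} B\right) B = \left(\left(1 - B\right) + B u^{2}\right) B = \left(1 - B + B u^{2}\right) B = B \left(1 - B + B u^{2}\right)$)
$W = -1323520$ ($W = \left(-292 + 1 \left(1 - 1 + 1 \cdot 6^{2}\right)\right) \left(107 - 60\right) \left(49 + 61\right) = \left(-292 + 1 \left(1 - 1 + 1 \cdot 36\right)\right) 47 \cdot 110 = \left(-292 + 1 \left(1 - 1 + 36\right)\right) 5170 = \left(-292 + 1 \cdot 36\right) 5170 = \left(-292 + 36\right) 5170 = \left(-256\right) 5170 = -1323520$)
$t - W = 378021 - -1323520 = 378021 + 1323520 = 1701541$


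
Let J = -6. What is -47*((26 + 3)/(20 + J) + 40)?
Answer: -27683/14 ≈ -1977.4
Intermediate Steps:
-47*((26 + 3)/(20 + J) + 40) = -47*((26 + 3)/(20 - 6) + 40) = -47*(29/14 + 40) = -47*589/14 = -27683/14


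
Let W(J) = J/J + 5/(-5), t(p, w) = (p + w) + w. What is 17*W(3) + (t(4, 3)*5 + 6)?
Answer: 56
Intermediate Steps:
t(p, w) = p + 2*w
W(J) = 0 (W(J) = 1 + 5*(-⅕) = 1 - 1 = 0)
17*W(3) + (t(4, 3)*5 + 6) = 17*0 + ((4 + 2*3)*5 + 6) = 0 + ((4 + 6)*5 + 6) = 0 + (10*5 + 6) = 0 + (50 + 6) = 0 + 56 = 56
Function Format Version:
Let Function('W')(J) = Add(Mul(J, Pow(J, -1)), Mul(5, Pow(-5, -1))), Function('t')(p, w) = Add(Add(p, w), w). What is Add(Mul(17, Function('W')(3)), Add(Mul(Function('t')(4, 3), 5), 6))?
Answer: 56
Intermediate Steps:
Function('t')(p, w) = Add(p, Mul(2, w))
Function('W')(J) = 0 (Function('W')(J) = Add(1, Mul(5, Rational(-1, 5))) = Add(1, -1) = 0)
Add(Mul(17, Function('W')(3)), Add(Mul(Function('t')(4, 3), 5), 6)) = Add(Mul(17, 0), Add(Mul(Add(4, Mul(2, 3)), 5), 6)) = Add(0, Add(Mul(Add(4, 6), 5), 6)) = Add(0, Add(Mul(10, 5), 6)) = Add(0, Add(50, 6)) = Add(0, 56) = 56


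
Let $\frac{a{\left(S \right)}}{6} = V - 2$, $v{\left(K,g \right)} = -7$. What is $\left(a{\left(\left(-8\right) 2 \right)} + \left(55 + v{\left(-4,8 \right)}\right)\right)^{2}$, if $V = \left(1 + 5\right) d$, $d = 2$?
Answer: $11664$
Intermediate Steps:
$V = 12$ ($V = \left(1 + 5\right) 2 = 6 \cdot 2 = 12$)
$a{\left(S \right)} = 60$ ($a{\left(S \right)} = 6 \left(12 - 2\right) = 6 \cdot 10 = 60$)
$\left(a{\left(\left(-8\right) 2 \right)} + \left(55 + v{\left(-4,8 \right)}\right)\right)^{2} = \left(60 + \left(55 - 7\right)\right)^{2} = \left(60 + 48\right)^{2} = 108^{2} = 11664$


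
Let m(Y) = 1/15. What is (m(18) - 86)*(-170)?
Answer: 43826/3 ≈ 14609.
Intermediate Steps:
m(Y) = 1/15
(m(18) - 86)*(-170) = (1/15 - 86)*(-170) = -1289/15*(-170) = 43826/3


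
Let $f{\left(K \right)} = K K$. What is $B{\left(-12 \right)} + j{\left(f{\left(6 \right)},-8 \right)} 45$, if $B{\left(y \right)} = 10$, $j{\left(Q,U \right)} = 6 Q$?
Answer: $9730$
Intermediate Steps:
$f{\left(K \right)} = K^{2}$
$B{\left(-12 \right)} + j{\left(f{\left(6 \right)},-8 \right)} 45 = 10 + 6 \cdot 6^{2} \cdot 45 = 10 + 6 \cdot 36 \cdot 45 = 10 + 216 \cdot 45 = 10 + 9720 = 9730$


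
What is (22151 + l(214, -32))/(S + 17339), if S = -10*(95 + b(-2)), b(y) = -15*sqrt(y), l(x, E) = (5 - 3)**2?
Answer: 40344255/29849369 - 369250*I*sqrt(2)/29849369 ≈ 1.3516 - 0.017494*I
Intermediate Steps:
l(x, E) = 4 (l(x, E) = 2**2 = 4)
b(y) = -15*sqrt(y)
S = -950 + 150*I*sqrt(2) (S = -10*(95 - 15*I*sqrt(2)) = -950 + 150*I*sqrt(2) ≈ -950.0 + 212.13*I)
(22151 + l(214, -32))/(S + 17339) = (22151 + 4)/((-950 + 150*I*sqrt(2)) + 17339) = 22155/(16389 + 150*I*sqrt(2))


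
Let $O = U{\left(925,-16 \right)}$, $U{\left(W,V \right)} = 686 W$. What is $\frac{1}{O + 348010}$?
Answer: $\frac{1}{982560} \approx 1.0178 \cdot 10^{-6}$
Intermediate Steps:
$O = 634550$ ($O = 686 \cdot 925 = 634550$)
$\frac{1}{O + 348010} = \frac{1}{634550 + 348010} = \frac{1}{982560}$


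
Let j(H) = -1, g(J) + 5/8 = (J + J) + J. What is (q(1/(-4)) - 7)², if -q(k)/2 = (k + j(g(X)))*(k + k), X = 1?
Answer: 1089/16 ≈ 68.063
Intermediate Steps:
g(J) = -5/8 + 3*J (g(J) = -5/8 + ((J + J) + J) = -5/8 + (2*J + J) = -5/8 + 3*J)
q(k) = -4*k*(-1 + k) (q(k) = -2*(k - 1)*(k + k) = -2*(-1 + k)*2*k = -4*k*(-1 + k))
(q(1/(-4)) - 7)² = (4*(1/(-4))*(1 - 1/(-4)) - 7)² = (4*(1*(-¼))*(1 - (-1)/4) - 7)² = (4*(-¼)*(1 - 1*(-¼)) - 7)² = (4*(-¼)*(1 + ¼) - 7)² = (4*(-¼)*(5/4) - 7)² = (-5/4 - 7)² = (-33/4)² = 1089/16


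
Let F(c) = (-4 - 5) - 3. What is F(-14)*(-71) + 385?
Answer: 1237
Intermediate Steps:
F(c) = -12 (F(c) = -9 - 3 = -12)
F(-14)*(-71) + 385 = -12*(-71) + 385 = 852 + 385 = 1237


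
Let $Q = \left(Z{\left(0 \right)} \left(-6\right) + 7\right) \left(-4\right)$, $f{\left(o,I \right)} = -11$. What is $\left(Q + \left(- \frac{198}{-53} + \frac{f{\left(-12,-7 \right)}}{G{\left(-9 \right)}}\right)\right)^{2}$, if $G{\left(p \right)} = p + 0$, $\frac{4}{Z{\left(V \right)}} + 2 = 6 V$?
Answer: $\frac{1148328769}{227529} \approx 5047.0$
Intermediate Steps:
$Z{\left(V \right)} = \frac{4}{-2 + 6 V}$
$G{\left(p \right)} = p$
$Q = -76$ ($Q = \left(\frac{2}{-1 + 3 \cdot 0} \left(-6\right) + 7\right) \left(-4\right) = \left(\frac{2}{-1 + 0} \left(-6\right) + 7\right) \left(-4\right) = \left(\frac{2}{-1} \left(-6\right) + 7\right) \left(-4\right) = \left(2 \left(-1\right) \left(-6\right) + 7\right) \left(-4\right) = \left(\left(-2\right) \left(-6\right) + 7\right) \left(-4\right) = \left(12 + 7\right) \left(-4\right) = 19 \left(-4\right) = -76$)
$\left(Q + \left(- \frac{198}{-53} + \frac{f{\left(-12,-7 \right)}}{G{\left(-9 \right)}}\right)\right)^{2} = \left(-76 - \left(- \frac{198}{53} - \frac{11}{9}\right)\right)^{2} = \left(-76 - - \frac{2365}{477}\right)^{2} = \left(-76 + \left(\frac{198}{53} + \frac{11}{9}\right)\right)^{2} = \left(-76 + \frac{2365}{477}\right)^{2} = \left(- \frac{33887}{477}\right)^{2} = \frac{1148328769}{227529}$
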